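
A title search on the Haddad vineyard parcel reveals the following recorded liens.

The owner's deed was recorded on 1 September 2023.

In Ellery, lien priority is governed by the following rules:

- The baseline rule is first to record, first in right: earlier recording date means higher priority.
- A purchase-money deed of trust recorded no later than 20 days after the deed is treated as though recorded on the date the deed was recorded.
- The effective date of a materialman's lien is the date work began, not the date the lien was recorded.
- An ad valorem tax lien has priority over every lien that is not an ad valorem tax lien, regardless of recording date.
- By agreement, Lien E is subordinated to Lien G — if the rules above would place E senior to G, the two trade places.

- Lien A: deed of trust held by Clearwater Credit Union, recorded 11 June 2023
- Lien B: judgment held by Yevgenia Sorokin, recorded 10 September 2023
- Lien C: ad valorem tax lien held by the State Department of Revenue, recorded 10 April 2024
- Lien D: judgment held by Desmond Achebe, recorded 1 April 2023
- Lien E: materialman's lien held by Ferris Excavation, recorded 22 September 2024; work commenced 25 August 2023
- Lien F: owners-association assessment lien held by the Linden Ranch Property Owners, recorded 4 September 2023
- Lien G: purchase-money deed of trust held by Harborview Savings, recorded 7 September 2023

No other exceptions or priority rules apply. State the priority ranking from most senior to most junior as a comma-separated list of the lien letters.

Effective dates after the stated exceptions: E relates back to 25 August 2023 (work commenced); G's effective date is the deed date, 1 September 2023.
C is an ad valorem tax lien, so it outranks all other liens regardless of date.
Remaining liens by effective date: D (1 April 2023), A (11 June 2023), E (25 August 2023), G (1 September 2023), F (4 September 2023), B (10 September 2023).
Because E would otherwise rank above G, the subordination swaps them.

C, D, A, G, E, F, B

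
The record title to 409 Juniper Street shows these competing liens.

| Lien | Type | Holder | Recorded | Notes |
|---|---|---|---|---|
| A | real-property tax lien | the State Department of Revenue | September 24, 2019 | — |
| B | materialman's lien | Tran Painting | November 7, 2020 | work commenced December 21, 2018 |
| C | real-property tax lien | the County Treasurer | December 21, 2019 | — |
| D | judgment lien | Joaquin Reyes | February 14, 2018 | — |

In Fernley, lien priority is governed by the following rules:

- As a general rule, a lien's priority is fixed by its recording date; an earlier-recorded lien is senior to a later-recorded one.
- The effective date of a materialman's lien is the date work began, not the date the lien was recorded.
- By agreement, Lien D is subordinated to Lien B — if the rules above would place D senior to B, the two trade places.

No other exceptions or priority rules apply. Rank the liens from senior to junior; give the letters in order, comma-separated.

B, D, A, C

First, effective dates: B is treated as recorded December 21, 2018, the work-commencement date.
By effective date, earliest first: D (February 14, 2018), B (December 21, 2018), A (September 24, 2019), C (December 21, 2019).
Because D would otherwise rank above B, the subordination swaps them.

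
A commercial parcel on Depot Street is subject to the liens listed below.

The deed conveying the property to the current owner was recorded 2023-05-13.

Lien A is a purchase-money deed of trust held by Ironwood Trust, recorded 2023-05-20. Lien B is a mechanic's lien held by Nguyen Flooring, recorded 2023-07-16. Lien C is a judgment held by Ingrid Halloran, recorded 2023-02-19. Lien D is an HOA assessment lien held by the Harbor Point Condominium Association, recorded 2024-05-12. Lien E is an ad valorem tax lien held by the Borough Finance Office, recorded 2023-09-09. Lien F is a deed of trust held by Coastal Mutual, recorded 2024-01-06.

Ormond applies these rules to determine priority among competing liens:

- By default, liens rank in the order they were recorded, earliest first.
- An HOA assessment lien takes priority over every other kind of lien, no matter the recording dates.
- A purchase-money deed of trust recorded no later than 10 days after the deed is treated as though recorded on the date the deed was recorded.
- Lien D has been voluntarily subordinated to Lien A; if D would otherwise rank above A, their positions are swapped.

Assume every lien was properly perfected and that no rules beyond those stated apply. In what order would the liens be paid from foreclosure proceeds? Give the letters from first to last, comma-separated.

A, C, D, B, E, F

First, effective dates: A's effective date is the deed date, 2023-05-13.
As an HOA assessment lien, D is senior to every other lien.
The other liens, earliest effective date first: C (2023-02-19), A (2023-05-13), B (2023-07-16), E (2023-09-09), F (2024-01-06).
Because D would otherwise rank above A, the subordination swaps them.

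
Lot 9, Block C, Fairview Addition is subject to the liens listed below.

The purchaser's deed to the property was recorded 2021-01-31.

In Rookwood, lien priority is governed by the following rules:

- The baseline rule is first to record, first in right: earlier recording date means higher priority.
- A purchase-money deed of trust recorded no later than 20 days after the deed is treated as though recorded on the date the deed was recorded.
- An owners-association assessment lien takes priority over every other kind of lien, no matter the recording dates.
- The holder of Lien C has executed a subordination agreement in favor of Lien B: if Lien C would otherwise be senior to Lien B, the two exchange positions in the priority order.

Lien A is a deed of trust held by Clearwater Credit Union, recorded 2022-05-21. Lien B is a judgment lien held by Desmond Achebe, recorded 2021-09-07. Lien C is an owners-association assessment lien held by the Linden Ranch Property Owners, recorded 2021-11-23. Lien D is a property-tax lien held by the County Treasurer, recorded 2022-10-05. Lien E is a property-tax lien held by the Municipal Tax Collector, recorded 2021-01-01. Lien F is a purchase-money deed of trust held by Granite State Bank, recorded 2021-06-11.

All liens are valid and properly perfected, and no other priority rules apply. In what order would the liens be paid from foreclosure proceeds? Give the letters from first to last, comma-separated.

B, E, F, C, A, D

Adjusting effective dates: F missed the 20-day window (131 days after the deed), so its recording date stands.
C, as an owners-association assessment lien, has superpriority and ranks first.
Remaining liens by effective date: E (2021-01-01), F (2021-06-11), B (2021-09-07), A (2022-05-21), D (2022-10-05).
C would otherwise be senior to B, so under the subordination agreement C and B exchange positions.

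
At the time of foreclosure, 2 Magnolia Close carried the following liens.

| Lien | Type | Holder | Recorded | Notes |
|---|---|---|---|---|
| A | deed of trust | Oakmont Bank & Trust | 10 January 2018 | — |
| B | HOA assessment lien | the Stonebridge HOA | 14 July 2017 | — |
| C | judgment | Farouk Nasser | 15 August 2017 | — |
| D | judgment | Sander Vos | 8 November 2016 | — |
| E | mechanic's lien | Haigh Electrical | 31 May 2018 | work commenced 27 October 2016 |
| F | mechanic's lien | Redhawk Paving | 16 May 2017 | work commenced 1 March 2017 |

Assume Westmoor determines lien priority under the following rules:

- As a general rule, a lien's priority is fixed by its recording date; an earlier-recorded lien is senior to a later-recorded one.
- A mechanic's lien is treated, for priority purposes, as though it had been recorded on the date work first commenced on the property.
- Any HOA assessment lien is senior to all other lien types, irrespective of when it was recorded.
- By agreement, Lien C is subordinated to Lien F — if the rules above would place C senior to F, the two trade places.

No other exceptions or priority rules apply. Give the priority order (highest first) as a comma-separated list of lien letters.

Adjusting effective dates: E relates back to 27 October 2016 (work commenced); F is treated as recorded 1 March 2017, the work-commencement date.
B is an HOA assessment lien, so it outranks all other liens regardless of date.
Ordering the rest by effective date: E (27 October 2016), D (8 November 2016), F (1 March 2017), C (15 August 2017), A (10 January 2018).
C already ranks below F; the subordination has no effect.

B, E, D, F, C, A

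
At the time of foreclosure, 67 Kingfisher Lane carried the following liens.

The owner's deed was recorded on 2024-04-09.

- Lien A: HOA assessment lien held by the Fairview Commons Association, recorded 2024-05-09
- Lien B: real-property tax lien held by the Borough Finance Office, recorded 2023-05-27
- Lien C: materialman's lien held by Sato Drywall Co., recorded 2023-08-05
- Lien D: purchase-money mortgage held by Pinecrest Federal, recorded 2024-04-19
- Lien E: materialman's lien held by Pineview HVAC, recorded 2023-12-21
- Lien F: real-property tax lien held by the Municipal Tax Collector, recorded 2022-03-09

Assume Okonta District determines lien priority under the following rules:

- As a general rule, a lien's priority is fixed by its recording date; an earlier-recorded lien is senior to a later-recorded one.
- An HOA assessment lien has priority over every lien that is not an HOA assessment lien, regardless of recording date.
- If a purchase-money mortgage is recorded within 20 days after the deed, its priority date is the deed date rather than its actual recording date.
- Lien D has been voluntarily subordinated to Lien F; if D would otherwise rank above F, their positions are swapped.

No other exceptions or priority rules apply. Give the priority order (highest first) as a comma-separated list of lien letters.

First, effective dates: D's effective date is the deed date, 2024-04-09.
A is an HOA assessment lien, so it outranks all other liens regardless of date.
Remaining liens by effective date: F (2022-03-09), B (2023-05-27), C (2023-08-05), E (2023-12-21), D (2024-04-09).
Since D is not senior to F, the subordination leaves the order unchanged.

A, F, B, C, E, D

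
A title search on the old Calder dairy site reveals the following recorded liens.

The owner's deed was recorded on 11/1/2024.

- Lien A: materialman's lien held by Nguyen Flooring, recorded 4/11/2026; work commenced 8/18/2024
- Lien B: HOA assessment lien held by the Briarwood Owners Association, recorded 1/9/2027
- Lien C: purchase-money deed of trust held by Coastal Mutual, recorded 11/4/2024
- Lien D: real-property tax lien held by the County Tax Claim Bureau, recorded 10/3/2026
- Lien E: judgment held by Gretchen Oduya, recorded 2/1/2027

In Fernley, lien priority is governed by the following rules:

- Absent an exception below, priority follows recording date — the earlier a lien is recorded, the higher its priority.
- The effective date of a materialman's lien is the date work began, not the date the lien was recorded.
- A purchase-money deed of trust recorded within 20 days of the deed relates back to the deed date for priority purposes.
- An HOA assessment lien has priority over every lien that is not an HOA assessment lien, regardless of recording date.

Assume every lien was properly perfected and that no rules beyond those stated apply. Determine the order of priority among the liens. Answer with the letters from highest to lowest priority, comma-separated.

Adjusting effective dates: A is treated as recorded 8/18/2024, the work-commencement date; C's effective date is the deed date, 11/1/2024.
B, as an HOA assessment lien, has superpriority and ranks first.
Among the remaining liens, by effective date: A (8/18/2024), C (11/1/2024), D (10/3/2026), E (2/1/2027).

B, A, C, D, E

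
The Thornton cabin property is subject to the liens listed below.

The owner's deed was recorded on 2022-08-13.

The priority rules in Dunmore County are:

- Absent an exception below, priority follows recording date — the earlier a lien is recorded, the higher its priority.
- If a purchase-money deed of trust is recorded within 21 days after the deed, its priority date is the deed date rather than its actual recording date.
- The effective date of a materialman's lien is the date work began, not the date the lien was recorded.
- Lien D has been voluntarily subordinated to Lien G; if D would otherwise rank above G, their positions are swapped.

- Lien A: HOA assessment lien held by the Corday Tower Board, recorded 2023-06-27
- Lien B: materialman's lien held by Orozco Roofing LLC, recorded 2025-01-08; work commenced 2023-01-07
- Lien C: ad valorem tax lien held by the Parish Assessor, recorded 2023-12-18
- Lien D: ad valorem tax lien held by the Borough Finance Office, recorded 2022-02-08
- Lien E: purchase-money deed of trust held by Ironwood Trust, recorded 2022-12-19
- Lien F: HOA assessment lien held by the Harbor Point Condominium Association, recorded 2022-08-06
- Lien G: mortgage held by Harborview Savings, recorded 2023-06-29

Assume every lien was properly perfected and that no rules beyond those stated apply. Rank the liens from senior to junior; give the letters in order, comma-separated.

G, F, E, B, A, D, C

Effective dates after the stated exceptions: B's effective date is 2023-01-07, when work began; E was recorded 128 days after the deed, outside the 21-day window, so it keeps its recording date.
Ordering by effective date: D (2022-02-08), F (2022-08-06), E (2022-12-19), B (2023-01-07), A (2023-06-27), G (2023-06-29), C (2023-12-18).
The subordination applies — D was senior to G — so D and G swap.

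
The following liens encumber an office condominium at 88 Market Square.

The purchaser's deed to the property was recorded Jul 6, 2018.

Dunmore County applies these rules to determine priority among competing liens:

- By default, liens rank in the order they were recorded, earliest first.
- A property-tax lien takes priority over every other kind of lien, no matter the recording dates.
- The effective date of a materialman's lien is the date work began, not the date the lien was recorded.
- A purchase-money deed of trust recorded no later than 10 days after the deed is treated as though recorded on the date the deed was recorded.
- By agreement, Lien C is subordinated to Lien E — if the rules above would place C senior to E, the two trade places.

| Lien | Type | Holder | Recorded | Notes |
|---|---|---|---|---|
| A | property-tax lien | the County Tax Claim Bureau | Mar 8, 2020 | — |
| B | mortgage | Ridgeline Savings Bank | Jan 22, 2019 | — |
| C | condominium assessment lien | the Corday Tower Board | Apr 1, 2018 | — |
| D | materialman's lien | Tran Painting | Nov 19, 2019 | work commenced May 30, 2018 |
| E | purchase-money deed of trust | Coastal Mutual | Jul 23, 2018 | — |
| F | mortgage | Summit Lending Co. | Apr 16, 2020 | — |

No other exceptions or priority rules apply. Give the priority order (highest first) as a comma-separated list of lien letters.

A, E, D, C, B, F

Effective dates after the stated exceptions: D relates back to May 30, 2018 (work commenced); E missed the 10-day window (17 days after the deed), so its recording date stands.
As a property-tax lien, A is senior to every other lien.
Among the remaining liens, by effective date: C (Apr 1, 2018), D (May 30, 2018), E (Jul 23, 2018), B (Jan 22, 2019), F (Apr 16, 2020).
C would otherwise be senior to E, so under the subordination agreement C and E exchange positions.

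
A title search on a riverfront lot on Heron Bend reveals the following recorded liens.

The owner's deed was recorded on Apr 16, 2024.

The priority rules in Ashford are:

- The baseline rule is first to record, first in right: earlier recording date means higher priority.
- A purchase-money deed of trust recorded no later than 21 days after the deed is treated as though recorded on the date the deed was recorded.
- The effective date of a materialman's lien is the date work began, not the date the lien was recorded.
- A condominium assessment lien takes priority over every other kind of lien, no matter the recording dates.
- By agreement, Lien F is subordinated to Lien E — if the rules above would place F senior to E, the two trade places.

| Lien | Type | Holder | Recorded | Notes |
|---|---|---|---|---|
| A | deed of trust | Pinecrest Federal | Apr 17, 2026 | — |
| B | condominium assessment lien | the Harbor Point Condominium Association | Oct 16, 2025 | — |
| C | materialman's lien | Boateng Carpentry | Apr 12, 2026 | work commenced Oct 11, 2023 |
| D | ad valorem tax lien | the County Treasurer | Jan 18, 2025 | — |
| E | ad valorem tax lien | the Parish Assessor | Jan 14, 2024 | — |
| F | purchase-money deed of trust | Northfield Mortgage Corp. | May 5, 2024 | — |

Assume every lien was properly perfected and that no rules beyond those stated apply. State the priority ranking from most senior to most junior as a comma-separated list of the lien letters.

B, C, E, F, D, A

Effective dates after the stated exceptions: C relates back to Oct 11, 2023 (work commenced); F was recorded within the 21-day window, so its effective date is the deed date Apr 16, 2024.
B, as a condominium assessment lien, has superpriority and ranks first.
The other liens, earliest effective date first: C (Oct 11, 2023), E (Jan 14, 2024), F (Apr 16, 2024), D (Jan 18, 2025), A (Apr 17, 2026).
F is already junior to E, so the subordination agreement changes nothing.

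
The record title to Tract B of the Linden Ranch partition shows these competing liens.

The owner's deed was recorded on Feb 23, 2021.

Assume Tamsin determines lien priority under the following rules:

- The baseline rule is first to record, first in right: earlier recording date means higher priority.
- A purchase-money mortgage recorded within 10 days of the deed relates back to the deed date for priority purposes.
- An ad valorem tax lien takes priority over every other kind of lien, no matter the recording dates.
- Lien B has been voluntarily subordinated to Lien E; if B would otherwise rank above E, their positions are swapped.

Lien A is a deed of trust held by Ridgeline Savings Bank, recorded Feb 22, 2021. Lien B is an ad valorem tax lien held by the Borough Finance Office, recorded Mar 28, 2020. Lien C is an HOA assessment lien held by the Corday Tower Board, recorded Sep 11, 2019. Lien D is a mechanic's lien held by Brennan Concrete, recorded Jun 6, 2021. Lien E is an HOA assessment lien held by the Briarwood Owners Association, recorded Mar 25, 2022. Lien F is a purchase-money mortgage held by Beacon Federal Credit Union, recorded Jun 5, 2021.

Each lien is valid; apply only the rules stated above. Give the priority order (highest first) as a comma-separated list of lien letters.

Effective dates after the stated exceptions: F was recorded 102 days after the deed — beyond 10 days — so no relation-back applies.
B is an ad valorem tax lien and takes priority over every other lien.
The other liens, earliest effective date first: C (Sep 11, 2019), A (Feb 22, 2021), F (Jun 5, 2021), D (Jun 6, 2021), E (Mar 25, 2022).
B is senior to E before the subordination, so the two trade places.

E, C, A, F, D, B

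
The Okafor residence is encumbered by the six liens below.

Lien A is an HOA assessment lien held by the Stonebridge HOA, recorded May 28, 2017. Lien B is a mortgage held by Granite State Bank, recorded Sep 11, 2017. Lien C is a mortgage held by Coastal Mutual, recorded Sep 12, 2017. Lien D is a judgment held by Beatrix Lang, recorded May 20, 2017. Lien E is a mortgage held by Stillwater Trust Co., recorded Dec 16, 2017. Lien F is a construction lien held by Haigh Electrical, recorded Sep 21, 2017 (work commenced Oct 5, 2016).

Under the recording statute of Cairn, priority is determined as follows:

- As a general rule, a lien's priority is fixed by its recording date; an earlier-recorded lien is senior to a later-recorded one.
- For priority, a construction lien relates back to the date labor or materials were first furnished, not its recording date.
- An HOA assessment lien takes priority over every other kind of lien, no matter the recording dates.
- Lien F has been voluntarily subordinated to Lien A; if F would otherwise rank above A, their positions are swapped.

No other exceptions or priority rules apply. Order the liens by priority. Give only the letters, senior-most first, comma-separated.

Adjusting effective dates: F is treated as recorded Oct 5, 2016, the work-commencement date.
A is an HOA assessment lien, so it outranks all other liens regardless of date.
Ordering the rest by effective date: F (Oct 5, 2016), D (May 20, 2017), B (Sep 11, 2017), C (Sep 12, 2017), E (Dec 16, 2017).
F already ranks below A; the subordination has no effect.

A, F, D, B, C, E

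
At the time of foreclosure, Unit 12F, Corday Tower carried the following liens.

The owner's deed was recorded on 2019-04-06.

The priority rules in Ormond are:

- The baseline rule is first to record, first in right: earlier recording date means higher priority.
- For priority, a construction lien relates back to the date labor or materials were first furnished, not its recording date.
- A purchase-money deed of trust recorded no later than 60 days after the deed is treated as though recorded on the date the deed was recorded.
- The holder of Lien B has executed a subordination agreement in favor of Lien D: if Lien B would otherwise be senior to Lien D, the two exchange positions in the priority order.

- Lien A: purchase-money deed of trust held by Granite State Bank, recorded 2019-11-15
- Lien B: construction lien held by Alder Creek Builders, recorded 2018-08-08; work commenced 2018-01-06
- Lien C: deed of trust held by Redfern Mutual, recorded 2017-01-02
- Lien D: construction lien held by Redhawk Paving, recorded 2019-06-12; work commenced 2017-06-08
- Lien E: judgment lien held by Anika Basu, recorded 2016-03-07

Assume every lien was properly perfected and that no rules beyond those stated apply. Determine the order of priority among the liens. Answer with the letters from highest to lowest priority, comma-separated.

Effective dates after the stated exceptions: A missed the 60-day window (223 days after the deed), so its recording date stands; B is treated as recorded 2018-01-06, the work-commencement date; D relates back to 2017-06-08 (work commenced).
By effective date, earliest first: E (2016-03-07), C (2017-01-02), D (2017-06-08), B (2018-01-06), A (2019-11-15).
Since B is not senior to D, the subordination leaves the order unchanged.

E, C, D, B, A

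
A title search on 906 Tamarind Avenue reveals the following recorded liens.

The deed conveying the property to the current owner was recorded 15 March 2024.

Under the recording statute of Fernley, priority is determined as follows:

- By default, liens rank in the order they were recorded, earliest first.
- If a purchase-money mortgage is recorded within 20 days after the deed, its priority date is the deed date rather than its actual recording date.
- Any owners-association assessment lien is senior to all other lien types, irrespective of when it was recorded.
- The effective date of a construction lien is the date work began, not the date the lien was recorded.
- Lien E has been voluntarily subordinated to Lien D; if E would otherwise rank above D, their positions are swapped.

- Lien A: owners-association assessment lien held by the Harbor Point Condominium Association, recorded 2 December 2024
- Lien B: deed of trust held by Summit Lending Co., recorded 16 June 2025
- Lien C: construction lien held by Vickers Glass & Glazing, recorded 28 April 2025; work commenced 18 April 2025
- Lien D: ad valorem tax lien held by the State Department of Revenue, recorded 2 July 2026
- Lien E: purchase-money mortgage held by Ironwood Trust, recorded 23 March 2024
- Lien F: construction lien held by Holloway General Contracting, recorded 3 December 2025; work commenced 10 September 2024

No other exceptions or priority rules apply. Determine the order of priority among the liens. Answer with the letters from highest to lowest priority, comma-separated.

A, D, F, C, B, E

Effective dates after the stated exceptions: C's effective date is 18 April 2025, when work began; E was recorded within the 20-day window, so its effective date is the deed date 15 March 2024; F's effective date is 10 September 2024, when work began.
A is an owners-association assessment lien, so it outranks all other liens regardless of date.
Remaining liens by effective date: E (15 March 2024), F (10 September 2024), C (18 April 2025), B (16 June 2025), D (2 July 2026).
E is senior to D before the subordination, so the two trade places.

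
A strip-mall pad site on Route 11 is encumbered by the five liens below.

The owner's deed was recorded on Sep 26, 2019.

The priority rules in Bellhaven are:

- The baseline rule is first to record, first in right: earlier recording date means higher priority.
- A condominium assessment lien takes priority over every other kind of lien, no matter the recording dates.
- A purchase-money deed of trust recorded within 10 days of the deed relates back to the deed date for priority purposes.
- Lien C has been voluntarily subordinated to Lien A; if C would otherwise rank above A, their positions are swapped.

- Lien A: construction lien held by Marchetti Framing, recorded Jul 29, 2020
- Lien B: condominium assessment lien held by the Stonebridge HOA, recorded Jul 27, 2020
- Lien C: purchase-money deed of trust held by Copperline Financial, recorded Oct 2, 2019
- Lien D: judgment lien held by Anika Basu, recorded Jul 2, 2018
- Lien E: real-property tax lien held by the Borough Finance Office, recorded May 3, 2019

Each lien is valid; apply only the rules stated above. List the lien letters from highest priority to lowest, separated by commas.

B, D, E, A, C

Effective dates: C's effective date is the deed date, Sep 26, 2019.
As a condominium assessment lien, B is senior to every other lien.
The other liens, earliest effective date first: D (Jul 2, 2018), E (May 3, 2019), C (Sep 26, 2019), A (Jul 29, 2020).
Because C would otherwise rank above A, the subordination swaps them.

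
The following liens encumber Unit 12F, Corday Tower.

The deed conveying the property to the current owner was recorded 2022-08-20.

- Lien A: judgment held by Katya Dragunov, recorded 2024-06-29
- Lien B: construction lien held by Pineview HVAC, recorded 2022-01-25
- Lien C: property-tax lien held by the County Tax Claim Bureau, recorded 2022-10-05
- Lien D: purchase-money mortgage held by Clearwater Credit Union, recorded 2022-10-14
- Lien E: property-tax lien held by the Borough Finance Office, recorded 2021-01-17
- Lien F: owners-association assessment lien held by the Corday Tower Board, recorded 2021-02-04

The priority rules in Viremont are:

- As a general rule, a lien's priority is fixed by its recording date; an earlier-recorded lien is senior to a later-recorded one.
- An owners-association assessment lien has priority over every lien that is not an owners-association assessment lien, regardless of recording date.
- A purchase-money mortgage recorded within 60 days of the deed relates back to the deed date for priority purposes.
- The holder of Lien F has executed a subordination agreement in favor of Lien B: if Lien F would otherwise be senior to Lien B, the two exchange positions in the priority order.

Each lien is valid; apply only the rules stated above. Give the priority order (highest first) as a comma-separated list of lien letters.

B, E, F, D, C, A

Effective dates: D relates back to the deed date 2022-08-20.
F is an owners-association assessment lien and takes priority over every other lien.
The other liens, earliest effective date first: E (2021-01-17), B (2022-01-25), D (2022-08-20), C (2022-10-05), A (2024-06-29).
F would otherwise be senior to B, so under the subordination agreement F and B exchange positions.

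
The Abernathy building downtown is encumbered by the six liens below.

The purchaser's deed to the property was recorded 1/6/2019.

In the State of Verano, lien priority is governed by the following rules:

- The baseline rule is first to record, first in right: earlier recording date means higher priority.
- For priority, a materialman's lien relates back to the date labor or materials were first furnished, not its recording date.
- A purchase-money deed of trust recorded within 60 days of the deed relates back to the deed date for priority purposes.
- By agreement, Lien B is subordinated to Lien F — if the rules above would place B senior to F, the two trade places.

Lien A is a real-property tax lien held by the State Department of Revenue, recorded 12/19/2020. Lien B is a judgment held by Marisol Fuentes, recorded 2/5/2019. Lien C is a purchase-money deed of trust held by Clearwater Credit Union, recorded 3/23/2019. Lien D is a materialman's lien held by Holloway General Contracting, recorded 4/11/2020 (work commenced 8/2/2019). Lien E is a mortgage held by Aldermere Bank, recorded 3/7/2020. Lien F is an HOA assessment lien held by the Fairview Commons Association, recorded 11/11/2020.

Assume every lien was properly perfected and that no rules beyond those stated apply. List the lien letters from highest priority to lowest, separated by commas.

F, C, D, E, B, A

Effective dates after the stated exceptions: C was recorded 76 days after the deed — beyond 60 days — so no relation-back applies; D relates back to 8/2/2019 (work commenced).
By effective date: B (2/5/2019), C (3/23/2019), D (8/2/2019), E (3/7/2020), F (11/11/2020), A (12/19/2020).
B would otherwise be senior to F, so under the subordination agreement B and F exchange positions.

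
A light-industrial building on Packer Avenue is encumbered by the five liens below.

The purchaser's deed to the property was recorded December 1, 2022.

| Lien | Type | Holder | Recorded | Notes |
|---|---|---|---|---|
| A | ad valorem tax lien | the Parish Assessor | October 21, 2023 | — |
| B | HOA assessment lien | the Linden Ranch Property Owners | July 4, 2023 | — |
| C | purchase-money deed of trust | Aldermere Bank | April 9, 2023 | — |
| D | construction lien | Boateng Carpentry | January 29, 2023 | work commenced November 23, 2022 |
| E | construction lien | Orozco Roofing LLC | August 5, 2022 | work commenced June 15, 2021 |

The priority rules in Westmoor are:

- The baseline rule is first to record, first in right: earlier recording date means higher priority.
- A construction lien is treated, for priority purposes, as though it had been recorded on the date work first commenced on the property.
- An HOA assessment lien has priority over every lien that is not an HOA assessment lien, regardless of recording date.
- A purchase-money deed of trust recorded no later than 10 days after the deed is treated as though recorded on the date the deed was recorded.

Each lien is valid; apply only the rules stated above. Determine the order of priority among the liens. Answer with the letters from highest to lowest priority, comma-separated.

B, E, D, C, A

First, effective dates: C was recorded 129 days after the deed, outside the 10-day window, so it keeps its recording date; D is treated as recorded November 23, 2022, the work-commencement date; E's effective date is June 15, 2021, when work began.
B, as an HOA assessment lien, has superpriority and ranks first.
Remaining liens by effective date: E (June 15, 2021), D (November 23, 2022), C (April 9, 2023), A (October 21, 2023).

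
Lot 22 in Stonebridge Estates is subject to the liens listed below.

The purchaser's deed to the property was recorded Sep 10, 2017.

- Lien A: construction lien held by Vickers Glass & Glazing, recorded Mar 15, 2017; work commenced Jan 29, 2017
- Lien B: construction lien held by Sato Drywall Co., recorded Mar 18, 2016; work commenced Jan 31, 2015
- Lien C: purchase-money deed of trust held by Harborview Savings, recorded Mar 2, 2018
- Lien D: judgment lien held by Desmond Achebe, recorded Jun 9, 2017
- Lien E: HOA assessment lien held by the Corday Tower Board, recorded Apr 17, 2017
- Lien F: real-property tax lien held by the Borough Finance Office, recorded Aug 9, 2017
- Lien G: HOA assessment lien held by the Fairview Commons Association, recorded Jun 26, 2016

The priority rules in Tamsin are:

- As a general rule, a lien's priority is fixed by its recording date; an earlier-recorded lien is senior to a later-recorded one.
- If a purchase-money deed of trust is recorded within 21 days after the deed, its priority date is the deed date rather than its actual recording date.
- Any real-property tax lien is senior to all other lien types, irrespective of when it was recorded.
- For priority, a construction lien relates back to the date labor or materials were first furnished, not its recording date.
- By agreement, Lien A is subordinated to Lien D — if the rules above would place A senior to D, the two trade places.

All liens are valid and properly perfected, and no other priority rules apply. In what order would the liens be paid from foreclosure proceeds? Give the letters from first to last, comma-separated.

F, B, G, D, E, A, C

Effective dates: A relates back to Jan 29, 2017 (work commenced); B relates back to Jan 31, 2015 (work commenced); C missed the 21-day window (173 days after the deed), so its recording date stands.
F is a real-property tax lien and takes priority over every other lien.
Among the remaining liens, by effective date: B (Jan 31, 2015), G (Jun 26, 2016), A (Jan 29, 2017), E (Apr 17, 2017), D (Jun 9, 2017), C (Mar 2, 2018).
A would otherwise be senior to D, so under the subordination agreement A and D exchange positions.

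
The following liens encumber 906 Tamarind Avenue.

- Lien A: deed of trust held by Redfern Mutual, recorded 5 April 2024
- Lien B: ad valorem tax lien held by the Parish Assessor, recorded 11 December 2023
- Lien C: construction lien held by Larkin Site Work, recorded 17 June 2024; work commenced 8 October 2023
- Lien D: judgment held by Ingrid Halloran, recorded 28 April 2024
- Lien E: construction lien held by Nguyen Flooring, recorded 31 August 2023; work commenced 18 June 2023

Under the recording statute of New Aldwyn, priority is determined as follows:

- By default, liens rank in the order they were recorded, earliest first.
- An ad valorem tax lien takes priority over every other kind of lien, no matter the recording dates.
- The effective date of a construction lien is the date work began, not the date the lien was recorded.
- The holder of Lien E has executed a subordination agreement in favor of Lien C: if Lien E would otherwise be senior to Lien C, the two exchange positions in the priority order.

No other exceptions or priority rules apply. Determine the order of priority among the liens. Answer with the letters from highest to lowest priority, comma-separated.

B, C, E, A, D

Effective dates: C relates back to 8 October 2023 (work commenced); E's effective date is 18 June 2023, when work began.
B is an ad valorem tax lien and takes priority over every other lien.
Ordering the rest by effective date: E (18 June 2023), C (8 October 2023), A (5 April 2024), D (28 April 2024).
E would otherwise be senior to C, so under the subordination agreement E and C exchange positions.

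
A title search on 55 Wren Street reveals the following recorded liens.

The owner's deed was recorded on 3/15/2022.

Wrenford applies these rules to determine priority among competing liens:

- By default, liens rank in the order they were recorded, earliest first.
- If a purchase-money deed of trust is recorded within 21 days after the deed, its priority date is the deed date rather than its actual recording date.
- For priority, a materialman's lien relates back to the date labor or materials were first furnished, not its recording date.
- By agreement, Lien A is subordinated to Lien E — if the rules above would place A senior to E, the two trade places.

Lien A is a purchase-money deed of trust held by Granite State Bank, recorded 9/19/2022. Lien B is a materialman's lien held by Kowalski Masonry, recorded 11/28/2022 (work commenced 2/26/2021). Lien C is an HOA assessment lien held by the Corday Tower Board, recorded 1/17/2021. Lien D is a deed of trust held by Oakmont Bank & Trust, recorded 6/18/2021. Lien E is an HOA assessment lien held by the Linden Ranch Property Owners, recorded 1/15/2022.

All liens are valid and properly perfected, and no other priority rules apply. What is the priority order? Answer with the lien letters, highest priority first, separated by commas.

Adjusting effective dates: A was recorded 188 days after the deed, outside the 21-day window, so it keeps its recording date; B relates back to 2/26/2021 (work commenced).
By effective date: C (1/17/2021), B (2/26/2021), D (6/18/2021), E (1/15/2022), A (9/19/2022).
Since A is not senior to E, the subordination leaves the order unchanged.

C, B, D, E, A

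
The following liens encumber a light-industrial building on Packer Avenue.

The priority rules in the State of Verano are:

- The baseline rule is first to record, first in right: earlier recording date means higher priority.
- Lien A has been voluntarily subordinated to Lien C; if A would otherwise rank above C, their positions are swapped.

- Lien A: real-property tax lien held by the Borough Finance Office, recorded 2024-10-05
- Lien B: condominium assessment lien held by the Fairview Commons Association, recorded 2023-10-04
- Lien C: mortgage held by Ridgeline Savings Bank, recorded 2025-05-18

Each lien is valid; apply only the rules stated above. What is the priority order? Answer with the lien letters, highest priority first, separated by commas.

B, C, A

Ordering by effective date: B (2023-10-04), A (2024-10-05), C (2025-05-18).
The subordination applies — A was senior to C — so A and C swap.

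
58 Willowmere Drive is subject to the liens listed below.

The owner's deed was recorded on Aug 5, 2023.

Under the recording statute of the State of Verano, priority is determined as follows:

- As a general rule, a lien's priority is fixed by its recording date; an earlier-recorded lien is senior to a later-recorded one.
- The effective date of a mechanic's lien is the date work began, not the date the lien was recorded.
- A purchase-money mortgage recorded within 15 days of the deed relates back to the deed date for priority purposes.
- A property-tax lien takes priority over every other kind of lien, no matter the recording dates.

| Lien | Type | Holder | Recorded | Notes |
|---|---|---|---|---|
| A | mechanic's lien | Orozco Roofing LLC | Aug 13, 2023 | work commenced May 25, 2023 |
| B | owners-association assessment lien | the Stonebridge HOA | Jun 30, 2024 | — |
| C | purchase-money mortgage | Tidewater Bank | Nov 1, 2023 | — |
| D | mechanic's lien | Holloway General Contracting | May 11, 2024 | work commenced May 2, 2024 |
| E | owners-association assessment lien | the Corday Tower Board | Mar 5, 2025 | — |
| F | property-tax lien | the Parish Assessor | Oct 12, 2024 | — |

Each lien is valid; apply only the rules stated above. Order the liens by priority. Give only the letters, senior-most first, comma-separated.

F, A, C, D, B, E

First, effective dates: A's effective date is May 25, 2023, when work began; C was recorded 88 days after the deed — beyond 15 days — so no relation-back applies; D relates back to May 2, 2024 (work commenced).
F is a property-tax lien and takes priority over every other lien.
Ordering the rest by effective date: A (May 25, 2023), C (Nov 1, 2023), D (May 2, 2024), B (Jun 30, 2024), E (Mar 5, 2025).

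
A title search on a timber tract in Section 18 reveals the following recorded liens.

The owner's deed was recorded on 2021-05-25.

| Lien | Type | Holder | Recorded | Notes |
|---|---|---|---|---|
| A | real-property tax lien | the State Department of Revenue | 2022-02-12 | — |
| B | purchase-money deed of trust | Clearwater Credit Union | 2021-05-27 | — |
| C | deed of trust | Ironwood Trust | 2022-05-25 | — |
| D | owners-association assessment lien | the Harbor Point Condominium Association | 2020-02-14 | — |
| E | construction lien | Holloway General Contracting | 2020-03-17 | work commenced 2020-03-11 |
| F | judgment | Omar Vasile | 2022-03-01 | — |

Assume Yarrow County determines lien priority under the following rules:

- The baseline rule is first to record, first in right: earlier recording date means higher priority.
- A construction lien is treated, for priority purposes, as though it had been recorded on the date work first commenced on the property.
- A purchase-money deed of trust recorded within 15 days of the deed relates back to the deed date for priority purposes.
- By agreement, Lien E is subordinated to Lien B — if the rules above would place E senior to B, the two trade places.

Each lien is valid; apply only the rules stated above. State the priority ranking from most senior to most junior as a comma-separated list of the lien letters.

D, B, E, A, F, C

Adjusting effective dates: B relates back to the deed date 2021-05-25; E is treated as recorded 2020-03-11, the work-commencement date.
By effective date, earliest first: D (2020-02-14), E (2020-03-11), B (2021-05-25), A (2022-02-12), F (2022-03-01), C (2022-05-25).
E would otherwise be senior to B, so under the subordination agreement E and B exchange positions.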